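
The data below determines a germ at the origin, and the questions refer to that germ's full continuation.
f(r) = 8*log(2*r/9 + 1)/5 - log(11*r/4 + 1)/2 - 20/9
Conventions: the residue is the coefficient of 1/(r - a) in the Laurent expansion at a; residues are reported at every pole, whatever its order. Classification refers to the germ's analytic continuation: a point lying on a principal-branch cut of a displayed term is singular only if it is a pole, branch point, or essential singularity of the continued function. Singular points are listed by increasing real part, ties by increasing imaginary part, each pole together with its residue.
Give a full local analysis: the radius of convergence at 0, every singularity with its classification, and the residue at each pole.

Radius of convergence at 0: 4/11.
At -9/2: a logarithmic branch point.
At -4/11: a logarithmic branch point.

Branch term (-1/2)*log(1 - r/(-4/11)): its argument vanishes at r = -4/11, a logarithmic branch point, modulus 4/11.
Branch term (8/5)*log(1 - r/(-9/2)): its argument vanishes at r = -9/2, a logarithmic branch point, modulus 9/2.
The radius of convergence is the smallest modulus among the singular points: 4/11.
List the singular points by increasing real part (a conjugate pair: the negative imaginary part first).


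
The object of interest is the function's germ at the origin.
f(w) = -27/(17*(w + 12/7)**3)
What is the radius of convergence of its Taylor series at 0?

The radius of convergence is 12/7.

Denominator factor (w + 12/7)^3: pole of order 3 at -12/7, modulus 12/7.
The radius of convergence is the smallest modulus among the singular points: 12/7.


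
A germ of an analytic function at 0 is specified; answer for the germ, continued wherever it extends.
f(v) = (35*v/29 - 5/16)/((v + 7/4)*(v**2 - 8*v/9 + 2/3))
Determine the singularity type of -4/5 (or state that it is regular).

The point is a regular point.

Denominator factors: v + 7/4 = 19/20 at v = -4/5; v**2 - 8*v/9 + 2/3 = 454/225 at v = -4/5 — none vanishes.
So the germ continues analytically to -4/5.


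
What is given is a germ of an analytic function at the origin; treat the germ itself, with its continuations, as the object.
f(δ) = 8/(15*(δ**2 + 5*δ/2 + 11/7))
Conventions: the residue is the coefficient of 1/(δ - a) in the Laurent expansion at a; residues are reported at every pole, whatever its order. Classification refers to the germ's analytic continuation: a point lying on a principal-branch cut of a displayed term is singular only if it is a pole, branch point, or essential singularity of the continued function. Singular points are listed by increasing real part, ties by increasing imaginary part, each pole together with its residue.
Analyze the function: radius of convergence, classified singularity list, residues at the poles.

Radius of convergence at 0: (1/7)*sqrt(77).
At (-5/4) - ((1/28)*sqrt(7))*i: a pole of order 1; residue ((16/15)*sqrt(7))*i.
At (-5/4) + ((1/28)*sqrt(7))*i: a pole of order 1; residue -((16/15)*sqrt(7))*i.

Denominator factor (δ**2 + 5*δ/2 + 11/7): discriminant -1/28, complex-conjugate roots (-5/4) + ((1/28)*sqrt(7))*i and (-5/4) - ((1/28)*sqrt(7))*i; poles of order 1, moduli (1/7)*sqrt(77) and (1/7)*sqrt(77).
The radius of convergence is the smallest modulus among the singular points: (1/7)*sqrt(77).
The factor δ**2 + 5*δ/2 + 11/7 splits as (δ - a)(δ - a') with a = (-5/4) - ((1/28)*sqrt(7))*i, a' = (-5/4) + ((1/28)*sqrt(7))*i. At the order-1 pole a set g(δ) = (δ - a)*f(δ) = [8/15] / (δ - a').
Simple pole: residue = g(a) at a = (-5/4) - ((1/28)*sqrt(7))*i, which is ((16/15)*sqrt(7))*i.
The factor δ**2 + 5*δ/2 + 11/7 splits as (δ - a)(δ - a') with a = (-5/4) + ((1/28)*sqrt(7))*i, a' = (-5/4) - ((1/28)*sqrt(7))*i. At the order-1 pole a set g(δ) = (δ - a)*f(δ) = [8/15] / (δ - a').
Simple pole: residue = g(a) at a = (-5/4) + ((1/28)*sqrt(7))*i, which is -((16/15)*sqrt(7))*i.
List the singular points by increasing real part (a conjugate pair: the negative imaginary part first).


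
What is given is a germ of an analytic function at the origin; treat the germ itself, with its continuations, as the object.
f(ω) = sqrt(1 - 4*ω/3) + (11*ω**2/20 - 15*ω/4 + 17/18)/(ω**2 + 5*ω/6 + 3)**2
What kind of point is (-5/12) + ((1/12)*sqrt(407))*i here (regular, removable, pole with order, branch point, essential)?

The denominator factor ω**2 + 5*ω/6 + 3 vanishes at (-5/12) + ((1/12)*sqrt(407))*i and appears to the power 2; the numerator there equals (503/480) - ((101/288)*sqrt(407))*i, nonzero, and no other factor vanishes.
The branch terms are analytic at this point.
Hence a pole whose order is the multiplicity, 2.

The point is a pole of order 2.


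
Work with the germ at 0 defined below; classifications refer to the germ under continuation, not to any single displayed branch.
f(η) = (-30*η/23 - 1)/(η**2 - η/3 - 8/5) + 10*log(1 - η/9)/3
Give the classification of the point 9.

The term (10/3)*log(1 - η/(9)) has argument 1 - 9/(9) = 0 at 9: a logarithmic (infinitely-sheeted) branch point; the remaining terms are analytic or single-valued there.

The point is a logarithmic branch point.


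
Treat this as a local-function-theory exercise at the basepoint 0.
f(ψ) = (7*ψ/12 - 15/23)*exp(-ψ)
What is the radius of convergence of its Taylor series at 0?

The radius of convergence is infinite.

The factor exp(-ψ) is entire and contributes no finite singular point.
The polynomial part has no poles.
No finite singular points: the Taylor series at 0 converges everywhere.


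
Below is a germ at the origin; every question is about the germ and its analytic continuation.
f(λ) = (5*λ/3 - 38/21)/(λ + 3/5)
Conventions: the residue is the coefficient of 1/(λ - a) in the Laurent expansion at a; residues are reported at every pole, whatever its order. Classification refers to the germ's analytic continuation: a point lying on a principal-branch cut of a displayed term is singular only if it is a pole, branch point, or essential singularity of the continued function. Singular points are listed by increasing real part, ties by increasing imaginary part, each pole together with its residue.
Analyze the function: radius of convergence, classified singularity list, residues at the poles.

Denominator factor (λ + 3/5): pole of order 1 at -3/5, modulus 3/5.
The radius of convergence is the smallest modulus among the singular points: 3/5.
At the order-1 pole -3/5 set g(λ) = (λ - (-3/5))*f(λ) = 5*λ/3 - 38/21.
Simple pole: residue = g(a) at a = -3/5, which is -59/21.

Radius of convergence at 0: 3/5.
At -3/5: a pole of order 1; residue -59/21.


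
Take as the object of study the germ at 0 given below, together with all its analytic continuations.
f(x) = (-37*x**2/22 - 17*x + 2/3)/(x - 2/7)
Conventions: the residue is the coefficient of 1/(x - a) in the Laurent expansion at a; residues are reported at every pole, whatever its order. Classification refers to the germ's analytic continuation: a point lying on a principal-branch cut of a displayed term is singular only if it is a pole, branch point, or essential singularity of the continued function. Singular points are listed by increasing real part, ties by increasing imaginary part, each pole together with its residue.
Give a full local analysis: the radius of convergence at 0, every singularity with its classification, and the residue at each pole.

Denominator factor (x - 2/7): pole of order 1 at 2/7, modulus 2/7.
The radius of convergence is the smallest modulus among the singular points: 2/7.
At the order-1 pole 2/7 set g(x) = (x - (2/7))*f(x) = -37*x**2/22 - 17*x + 2/3.
Simple pole: residue = g(a) at a = 2/7, which is -6998/1617.

Radius of convergence at 0: 2/7.
At 2/7: a pole of order 1; residue -6998/1617.


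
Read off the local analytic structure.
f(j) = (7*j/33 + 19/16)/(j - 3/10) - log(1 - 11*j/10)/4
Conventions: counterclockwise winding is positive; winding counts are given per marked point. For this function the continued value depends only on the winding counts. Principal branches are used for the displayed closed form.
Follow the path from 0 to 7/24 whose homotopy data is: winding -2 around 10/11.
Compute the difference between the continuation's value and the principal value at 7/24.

Continued minus principal equals pi*i.

The rational part is single-valued and drops out of the difference; each branch term changes only by its own monodromy.
(-1/4)*log(1 - j/(10/11)): each positive loop around 10/11 adds 2*pi*i to the log, so winding -2 contributes (-1/4)*(-2)*2*pi*i = pi*i.
Summing the contributions at j = 7/24 gives pi*i.


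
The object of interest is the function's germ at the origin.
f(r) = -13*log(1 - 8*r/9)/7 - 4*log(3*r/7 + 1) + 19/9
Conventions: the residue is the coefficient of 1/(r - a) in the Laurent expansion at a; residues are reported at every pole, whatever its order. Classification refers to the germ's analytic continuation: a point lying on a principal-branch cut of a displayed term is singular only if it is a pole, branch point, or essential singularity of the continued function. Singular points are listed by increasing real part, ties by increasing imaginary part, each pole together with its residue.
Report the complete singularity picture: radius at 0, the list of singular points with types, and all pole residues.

Branch term (-13/7)*log(1 - r/(9/8)): its argument vanishes at r = 9/8, a logarithmic branch point, modulus 9/8.
Branch term (-4)*log(1 - r/(-7/3)): its argument vanishes at r = -7/3, a logarithmic branch point, modulus 7/3.
The radius of convergence is the smallest modulus among the singular points: 9/8.
List the singular points by increasing real part (a conjugate pair: the negative imaginary part first).

Radius of convergence at 0: 9/8.
At -7/3: a logarithmic branch point.
At 9/8: a logarithmic branch point.


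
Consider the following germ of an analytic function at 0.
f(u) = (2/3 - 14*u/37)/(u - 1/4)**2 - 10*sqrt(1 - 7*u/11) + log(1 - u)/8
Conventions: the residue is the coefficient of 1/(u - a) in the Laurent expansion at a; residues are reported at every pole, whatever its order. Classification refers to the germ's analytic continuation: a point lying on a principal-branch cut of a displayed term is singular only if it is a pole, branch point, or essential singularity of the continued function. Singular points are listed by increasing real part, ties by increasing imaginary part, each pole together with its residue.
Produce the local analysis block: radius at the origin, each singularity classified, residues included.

Radius of convergence at 0: 1/4.
At 1/4: a pole of order 2; residue -14/37.
At 1: a logarithmic branch point.
At 11/7: an algebraic (square-root) branch point.

Denominator factor (u - 1/4)^2: pole of order 2 at 1/4, modulus 1/4.
Branch term (1/8)*log(1 - u/(1)): its argument vanishes at u = 1, a logarithmic branch point, modulus 1.
Branch term (-10)*sqrt(1 - u/(11/7)): its argument vanishes at u = 11/7, a square-root branch point, modulus 11/7.
The radius of convergence is the smallest modulus among the singular points: 1/4.
The branch terms are analytic at 1/4 and contribute nothing to the residue; only the rational part matters.
At the order-2 pole 1/4 set g(u) = (u - (1/4))^2*(rational part) = 2/3 - 14*u/37.
Order-2 pole: residue = g'(a); g'(1/4) = -14/37, so the residue is -14/37.
List the singular points by increasing real part (a conjugate pair: the negative imaginary part first).


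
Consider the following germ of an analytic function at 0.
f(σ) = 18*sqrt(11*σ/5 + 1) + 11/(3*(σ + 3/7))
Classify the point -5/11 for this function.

The point is an algebraic (square-root) branch point.

The term (18)*sqrt(1 - σ/(-5/11)) has argument 1 - -5/11/(-5/11) = 0 at -5/11: a square-root (algebraic, two-sheeted) branch point; the remaining terms are analytic or single-valued there.


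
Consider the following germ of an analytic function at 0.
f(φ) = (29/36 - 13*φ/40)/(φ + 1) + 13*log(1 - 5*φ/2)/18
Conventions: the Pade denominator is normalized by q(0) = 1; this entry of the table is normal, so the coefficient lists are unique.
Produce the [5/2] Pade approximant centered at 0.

Taylor coefficients needed (expand at 0): a_0 = 29/36, a_1 = -1057/360, a_2 = -811/720, a_3 = -10567/2160, a_4 = -11371/1920, a_5 = -14627/960, a_6 = -976553/34560, a_7 = -5169293/80640.
Write the denominator as Q(φ) = 1 + q1*φ + q2*φ^2. Requiring Q*f - P = O(φ^8) with deg P <= 5 kills the coefficients of φ^6..φ^7 in Q*f:
  φ^6: a_6 + q1*a_5 + q2*a_4 = 0, i.e. -976553/34560 + (-14627/960)*q1 + (-11371/1920)*q2 = 0.
  φ^7: a_7 + q1*a_6 + q2*a_5 = 0, i.e. -5169293/80640 + (-976553/34560)*q1 + (-14627/960)*q2 = 0.
Solving this linear system: q1 = -581821/740915, q2 = -36687373/13336470.
The numerator is Q*f truncated at degree 5: P0 = a_0 = 29/36; P1 = a_1 + q1*a_0 = -190375049/53345880; P2 = a_2 + q1*a_1 + q2*a_0 = -4977550409/4801129200; P3 = a_3 + q1*a_2 + q2*a_1 = 781500733/192045168; P4 = a_4 + q1*a_3 + q2*a_2 = 1563791905/1536361344; P5 = a_5 + q1*a_4 + q2*a_3 = 1891061575/658440576.

The Pade approximant has numerator coefficients [29/36, -190375049/53345880, -4977550409/4801129200, 781500733/192045168, 1563791905/1536361344, 1891061575/658440576]; denominator coefficients [1, -581821/740915, -36687373/13336470].


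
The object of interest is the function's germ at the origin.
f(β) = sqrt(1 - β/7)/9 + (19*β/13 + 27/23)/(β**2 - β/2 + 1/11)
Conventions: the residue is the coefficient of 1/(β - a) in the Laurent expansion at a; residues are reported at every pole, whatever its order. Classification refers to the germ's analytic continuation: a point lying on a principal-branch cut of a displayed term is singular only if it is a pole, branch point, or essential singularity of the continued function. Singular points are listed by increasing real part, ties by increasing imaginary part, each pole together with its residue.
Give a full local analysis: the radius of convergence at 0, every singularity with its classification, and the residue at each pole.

Denominator factor (β**2 - β/2 + 1/11): discriminant -5/44, complex-conjugate roots (1/4) + ((1/44)*sqrt(55))*i and (1/4) - ((1/44)*sqrt(55))*i; poles of order 1, moduli (1/11)*sqrt(11) and (1/11)*sqrt(11).
Branch term (1/9)*sqrt(1 - β/(7)): its argument vanishes at β = 7, a square-root branch point, modulus 7.
The radius of convergence is the smallest modulus among the singular points: (1/11)*sqrt(11).
The branch term is analytic at (1/4) - ((1/44)*sqrt(55))*i and contributes nothing to the residue; only the rational part matters.
The factor β**2 - β/2 + 1/11 splits as (β - a)(β - a') with a = (1/4) - ((1/44)*sqrt(55))*i, a' = (1/4) + ((1/44)*sqrt(55))*i. At the order-1 pole a set g(β) = (β - a)*(rational part) = [19*β/13 + 27/23] / (β - a').
Simple pole: residue = g(a) at a = (1/4) - ((1/44)*sqrt(55))*i, which is (19/26) + ((1841/2990)*sqrt(55))*i.
The branch term is analytic at (1/4) + ((1/44)*sqrt(55))*i and contributes nothing to the residue; only the rational part matters.
The factor β**2 - β/2 + 1/11 splits as (β - a)(β - a') with a = (1/4) + ((1/44)*sqrt(55))*i, a' = (1/4) - ((1/44)*sqrt(55))*i. At the order-1 pole a set g(β) = (β - a)*(rational part) = [19*β/13 + 27/23] / (β - a').
Simple pole: residue = g(a) at a = (1/4) + ((1/44)*sqrt(55))*i, which is (19/26) - ((1841/2990)*sqrt(55))*i.
List the singular points by increasing real part (a conjugate pair: the negative imaginary part first).

Radius of convergence at 0: (1/11)*sqrt(11).
At (1/4) - ((1/44)*sqrt(55))*i: a pole of order 1; residue (19/26) + ((1841/2990)*sqrt(55))*i.
At (1/4) + ((1/44)*sqrt(55))*i: a pole of order 1; residue (19/26) - ((1841/2990)*sqrt(55))*i.
At 7: an algebraic (square-root) branch point.


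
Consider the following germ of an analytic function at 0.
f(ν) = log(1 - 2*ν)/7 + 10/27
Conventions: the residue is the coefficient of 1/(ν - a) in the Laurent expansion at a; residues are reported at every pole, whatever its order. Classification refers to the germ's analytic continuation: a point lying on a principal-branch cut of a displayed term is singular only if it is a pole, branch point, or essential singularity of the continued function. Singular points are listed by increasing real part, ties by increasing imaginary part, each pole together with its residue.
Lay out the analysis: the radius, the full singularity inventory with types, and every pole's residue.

Branch term (1/7)*log(1 - ν/(1/2)): its argument vanishes at ν = 1/2, a logarithmic branch point, modulus 1/2.
The radius of convergence is the smallest modulus among the singular points: 1/2.

Radius of convergence at 0: 1/2.
At 1/2: a logarithmic branch point.


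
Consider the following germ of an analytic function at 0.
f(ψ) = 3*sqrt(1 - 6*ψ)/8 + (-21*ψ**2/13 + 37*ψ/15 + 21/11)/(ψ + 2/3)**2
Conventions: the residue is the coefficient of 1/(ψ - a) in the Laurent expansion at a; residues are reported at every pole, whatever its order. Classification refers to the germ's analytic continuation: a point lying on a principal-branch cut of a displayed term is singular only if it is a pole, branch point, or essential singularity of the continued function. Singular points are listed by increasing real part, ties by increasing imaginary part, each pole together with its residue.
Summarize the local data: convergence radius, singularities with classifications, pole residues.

Denominator factor (ψ + 2/3)^2: pole of order 2 at -2/3, modulus 2/3.
Branch term (3/8)*sqrt(1 - ψ/(1/6)): its argument vanishes at ψ = 1/6, a square-root branch point, modulus 1/6.
The radius of convergence is the smallest modulus among the singular points: 1/6.
The branch term is analytic at -2/3 and contributes nothing to the residue; only the rational part matters.
At the order-2 pole -2/3 set g(ψ) = (ψ - (-2/3))^2*(rational part) = -21*ψ**2/13 + 37*ψ/15 + 21/11.
Order-2 pole: residue = g'(a); g'(-2/3) = 901/195, so the residue is 901/195.
List the singular points by increasing real part (a conjugate pair: the negative imaginary part first).

Radius of convergence at 0: 1/6.
At -2/3: a pole of order 2; residue 901/195.
At 1/6: an algebraic (square-root) branch point.


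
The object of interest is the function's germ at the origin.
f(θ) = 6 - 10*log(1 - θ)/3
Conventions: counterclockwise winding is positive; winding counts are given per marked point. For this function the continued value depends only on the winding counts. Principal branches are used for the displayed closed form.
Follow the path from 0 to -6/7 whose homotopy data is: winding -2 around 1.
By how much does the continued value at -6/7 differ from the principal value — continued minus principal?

The rational part is single-valued and drops out of the difference; each branch term changes only by its own monodromy.
(-10/3)*log(1 - θ/(1)): each positive loop around 1 adds 2*pi*i to the log, so winding -2 contributes (-10/3)*(-2)*2*pi*i = (40/3)*pi*i.
Summing the contributions at θ = -6/7 gives (40/3)*pi*i.

Continued minus principal equals (40/3)*pi*i.


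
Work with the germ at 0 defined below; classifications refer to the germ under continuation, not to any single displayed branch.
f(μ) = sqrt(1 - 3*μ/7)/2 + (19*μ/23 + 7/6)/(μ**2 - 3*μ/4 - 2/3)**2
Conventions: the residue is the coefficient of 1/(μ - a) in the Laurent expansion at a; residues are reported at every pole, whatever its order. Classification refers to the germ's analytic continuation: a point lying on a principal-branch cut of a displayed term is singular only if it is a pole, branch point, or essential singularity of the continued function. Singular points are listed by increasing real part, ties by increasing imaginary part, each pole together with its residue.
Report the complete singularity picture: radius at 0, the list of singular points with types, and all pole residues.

Radius of convergence at 0: -3/8 + (1/24)*sqrt(465).
At 3/8 - (1/24)*sqrt(465): a pole of order 2; residue (2608/110515)*sqrt(465).
At 3/8 + (1/24)*sqrt(465): a pole of order 2; residue -(2608/110515)*sqrt(465).
At 7/3: an algebraic (square-root) branch point.

Denominator factor (μ**2 - 3*μ/4 - 2/3)^2: discriminant 155/48, real irrational roots 3/8 + (1/24)*sqrt(465) and 3/8 - (1/24)*sqrt(465); poles of order 2, moduli 3/8 + (1/24)*sqrt(465) and -3/8 + (1/24)*sqrt(465).
Branch term (1/2)*sqrt(1 - μ/(7/3)): its argument vanishes at μ = 7/3, a square-root branch point, modulus 7/3.
The radius of convergence is the smallest modulus among the singular points: -3/8 + (1/24)*sqrt(465).
The branch term is analytic at 3/8 - (1/24)*sqrt(465) and contributes nothing to the residue; only the rational part matters.
The factor μ**2 - 3*μ/4 - 2/3 splits as (μ - a)(μ - a') with a = 3/8 - (1/24)*sqrt(465), a' = 3/8 + (1/24)*sqrt(465). At the order-2 pole a set g(μ) = (μ - a)^2*(rational part) = [19*μ/23 + 7/6] / (μ - a')^2.
Order-2 pole: residue = g'(a); g'(3/8 - (1/24)*sqrt(465)) = (2608/110515)*sqrt(465), so the residue is (2608/110515)*sqrt(465).
The branch term is analytic at 3/8 + (1/24)*sqrt(465) and contributes nothing to the residue; only the rational part matters.
The factor μ**2 - 3*μ/4 - 2/3 splits as (μ - a)(μ - a') with a = 3/8 + (1/24)*sqrt(465), a' = 3/8 - (1/24)*sqrt(465). At the order-2 pole a set g(μ) = (μ - a)^2*(rational part) = [19*μ/23 + 7/6] / (μ - a')^2.
Order-2 pole: residue = g'(a); g'(3/8 + (1/24)*sqrt(465)) = -(2608/110515)*sqrt(465), so the residue is -(2608/110515)*sqrt(465).
List the singular points by increasing real part (a conjugate pair: the negative imaginary part first).


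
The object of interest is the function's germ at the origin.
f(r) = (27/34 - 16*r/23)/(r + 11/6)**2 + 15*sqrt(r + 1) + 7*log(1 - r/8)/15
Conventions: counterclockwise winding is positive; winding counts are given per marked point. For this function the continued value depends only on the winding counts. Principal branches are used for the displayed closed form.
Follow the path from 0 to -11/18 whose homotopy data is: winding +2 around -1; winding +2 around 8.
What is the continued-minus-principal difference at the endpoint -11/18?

Continued minus principal equals (28/15)*pi*i.

The rational part is single-valued and drops out of the difference; each branch term changes only by its own monodromy.
(15)*sqrt(1 - r/(-1)): winding +2 is even, the square root returns to the same sheet, contribution 0.
(7/15)*log(1 - r/(8)): each positive loop around 8 adds 2*pi*i to the log, so winding +2 contributes (7/15)*(2)*2*pi*i = (28/15)*pi*i.
Summing the contributions at r = -11/18 gives (28/15)*pi*i.


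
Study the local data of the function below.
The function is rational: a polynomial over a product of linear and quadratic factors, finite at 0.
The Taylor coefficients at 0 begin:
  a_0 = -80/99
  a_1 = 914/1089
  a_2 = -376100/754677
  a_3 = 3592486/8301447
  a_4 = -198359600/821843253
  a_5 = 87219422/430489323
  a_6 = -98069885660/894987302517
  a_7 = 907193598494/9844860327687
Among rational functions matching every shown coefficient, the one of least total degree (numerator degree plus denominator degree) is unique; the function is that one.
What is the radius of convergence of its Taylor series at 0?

The radius of convergence is -5/9 + (1/9)*sqrt(322).

No rational of total degree below 5 reproduces all 8 coefficients; solving the [2/3] Pade equations on them gives f(v) = (-22*v**2/21 - 3*v + 40/9)/((v + 3/2)*(v**2 + 10*v/9 - 11/3)), whose expansion matches every shown term.
Denominator factor (v + 3/2): pole of order 1 at -3/2, modulus 3/2.
Denominator factor (v**2 + 10*v/9 - 11/3): discriminant 1288/81, real irrational roots -5/9 + (1/9)*sqrt(322) and -5/9 - (1/9)*sqrt(322); poles of order 1, moduli -5/9 + (1/9)*sqrt(322) and 5/9 + (1/9)*sqrt(322).
The radius of convergence is the smallest modulus among the singular points: -5/9 + (1/9)*sqrt(322).


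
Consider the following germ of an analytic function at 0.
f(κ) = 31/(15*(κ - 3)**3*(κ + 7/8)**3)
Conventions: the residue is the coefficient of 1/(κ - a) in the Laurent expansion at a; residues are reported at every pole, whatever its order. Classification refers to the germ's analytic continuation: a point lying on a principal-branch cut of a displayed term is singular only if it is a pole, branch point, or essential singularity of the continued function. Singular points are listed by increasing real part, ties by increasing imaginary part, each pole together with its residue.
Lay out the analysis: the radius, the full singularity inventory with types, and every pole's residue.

Radius of convergence at 0: 7/8.
At -7/8: a pole of order 3; residue -65536/4617605.
At 3: a pole of order 3; residue 65536/4617605.

Denominator factor (κ - 3)^3: pole of order 3 at 3, modulus 3.
Denominator factor (κ + 7/8)^3: pole of order 3 at -7/8, modulus 7/8.
The radius of convergence is the smallest modulus among the singular points: 7/8.
At the order-3 pole -7/8 set g(κ) = (κ - (-7/8))^3*f(κ) = 31/(15*(κ - 3)**3).
Order-3 pole: residue = g''(a)/2; g''(-7/8) = -131072/4617605, so the residue is -65536/4617605.
At the order-3 pole 3 set g(κ) = (κ - (3))^3*f(κ) = 31/(15*(κ + 7/8)**3).
Order-3 pole: residue = g''(a)/2; g''(3) = 131072/4617605, so the residue is 65536/4617605.
List the singular points by increasing real part (a conjugate pair: the negative imaginary part first).


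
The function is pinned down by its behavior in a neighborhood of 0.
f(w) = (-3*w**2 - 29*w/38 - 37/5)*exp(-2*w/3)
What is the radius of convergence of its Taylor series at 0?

The factor exp(-2*w/3) is entire and contributes no finite singular point.
The polynomial part has no poles.
No finite singular points: the Taylor series at 0 converges everywhere.

The radius of convergence is infinite.


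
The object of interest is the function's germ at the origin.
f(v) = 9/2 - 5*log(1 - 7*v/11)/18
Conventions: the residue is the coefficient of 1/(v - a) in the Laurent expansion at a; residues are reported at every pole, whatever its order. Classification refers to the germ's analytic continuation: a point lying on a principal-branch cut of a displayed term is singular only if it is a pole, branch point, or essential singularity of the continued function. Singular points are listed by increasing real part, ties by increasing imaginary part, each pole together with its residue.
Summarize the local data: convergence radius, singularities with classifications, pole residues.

Radius of convergence at 0: 11/7.
At 11/7: a logarithmic branch point.

Branch term (-5/18)*log(1 - v/(11/7)): its argument vanishes at v = 11/7, a logarithmic branch point, modulus 11/7.
The radius of convergence is the smallest modulus among the singular points: 11/7.


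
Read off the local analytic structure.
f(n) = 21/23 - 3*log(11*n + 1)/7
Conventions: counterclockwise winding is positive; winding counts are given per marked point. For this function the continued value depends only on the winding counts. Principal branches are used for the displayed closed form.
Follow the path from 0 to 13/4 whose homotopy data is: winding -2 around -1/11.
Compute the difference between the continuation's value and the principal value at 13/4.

Continued minus principal equals (12/7)*pi*i.

The rational part is single-valued and drops out of the difference; each branch term changes only by its own monodromy.
(-3/7)*log(1 - n/(-1/11)): each positive loop around -1/11 adds 2*pi*i to the log, so winding -2 contributes (-3/7)*(-2)*2*pi*i = (12/7)*pi*i.
Summing the contributions at n = 13/4 gives (12/7)*pi*i.


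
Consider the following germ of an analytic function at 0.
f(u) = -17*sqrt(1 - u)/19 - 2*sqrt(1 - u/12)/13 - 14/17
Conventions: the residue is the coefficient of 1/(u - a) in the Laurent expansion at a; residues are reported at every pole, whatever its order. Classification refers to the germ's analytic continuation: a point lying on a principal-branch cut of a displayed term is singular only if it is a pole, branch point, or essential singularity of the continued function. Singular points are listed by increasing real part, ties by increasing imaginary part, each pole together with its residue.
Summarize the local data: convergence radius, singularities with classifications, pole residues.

Radius of convergence at 0: 1.
At 1: an algebraic (square-root) branch point.
At 12: an algebraic (square-root) branch point.

Branch term (-17/19)*sqrt(1 - u/(1)): its argument vanishes at u = 1, a square-root branch point, modulus 1.
Branch term (-2/13)*sqrt(1 - u/(12)): its argument vanishes at u = 12, a square-root branch point, modulus 12.
The radius of convergence is the smallest modulus among the singular points: 1.
List the singular points by increasing real part (a conjugate pair: the negative imaginary part first).


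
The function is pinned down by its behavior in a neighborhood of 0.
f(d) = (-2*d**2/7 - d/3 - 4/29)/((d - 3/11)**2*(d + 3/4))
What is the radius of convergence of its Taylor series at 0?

The radius of convergence is 3/11.

Denominator factor (d - 3/11)^2: pole of order 2 at 3/11, modulus 3/11.
Denominator factor (d + 3/4): pole of order 1 at -3/4, modulus 3/4.
The radius of convergence is the smallest modulus among the singular points: 3/11.


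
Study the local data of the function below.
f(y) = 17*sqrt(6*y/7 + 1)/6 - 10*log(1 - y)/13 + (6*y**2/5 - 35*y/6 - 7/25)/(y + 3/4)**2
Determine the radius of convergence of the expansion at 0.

The radius of convergence is 3/4.

Denominator factor (y + 3/4)^2: pole of order 2 at -3/4, modulus 3/4.
Branch term (-10/13)*log(1 - y/(1)): its argument vanishes at y = 1, a logarithmic branch point, modulus 1.
Branch term (17/6)*sqrt(1 - y/(-7/6)): its argument vanishes at y = -7/6, a square-root branch point, modulus 7/6.
The radius of convergence is the smallest modulus among the singular points: 3/4.


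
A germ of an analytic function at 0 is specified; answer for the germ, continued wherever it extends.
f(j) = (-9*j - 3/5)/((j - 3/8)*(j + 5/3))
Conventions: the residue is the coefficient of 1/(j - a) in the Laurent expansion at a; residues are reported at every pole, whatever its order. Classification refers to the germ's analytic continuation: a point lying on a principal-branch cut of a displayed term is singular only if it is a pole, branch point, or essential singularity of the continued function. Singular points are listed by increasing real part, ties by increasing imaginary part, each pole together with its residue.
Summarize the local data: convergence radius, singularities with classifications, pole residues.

Radius of convergence at 0: 3/8.
At -5/3: a pole of order 1; residue -1728/245.
At 3/8: a pole of order 1; residue -477/245.

Denominator factor (j + 5/3): pole of order 1 at -5/3, modulus 5/3.
Denominator factor (j - 3/8): pole of order 1 at 3/8, modulus 3/8.
The radius of convergence is the smallest modulus among the singular points: 3/8.
At the order-1 pole -5/3 set g(j) = (j - (-5/3))*f(j) = (-9*j - 3/5)/(j - 3/8).
Simple pole: residue = g(a) at a = -5/3, which is -1728/245.
At the order-1 pole 3/8 set g(j) = (j - (3/8))*f(j) = (-9*j - 3/5)/(j + 5/3).
Simple pole: residue = g(a) at a = 3/8, which is -477/245.
List the singular points by increasing real part (a conjugate pair: the negative imaginary part first).


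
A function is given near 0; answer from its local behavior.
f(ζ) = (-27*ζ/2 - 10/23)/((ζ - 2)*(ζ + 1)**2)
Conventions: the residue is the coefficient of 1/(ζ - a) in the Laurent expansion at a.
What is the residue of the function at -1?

At the order-2 pole -1 set g(ζ) = (ζ - (-1))^2*f(ζ) = (-27*ζ/2 - 10/23)/(ζ - 2).
Order-2 pole: residue = g'(a); g'(-1) = 631/207, so the residue is 631/207.

The residue is 631/207.


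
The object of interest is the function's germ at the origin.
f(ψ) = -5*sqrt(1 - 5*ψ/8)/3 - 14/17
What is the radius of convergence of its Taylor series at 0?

Branch term (-5/3)*sqrt(1 - ψ/(8/5)): its argument vanishes at ψ = 8/5, a square-root branch point, modulus 8/5.
The radius of convergence is the smallest modulus among the singular points: 8/5.

The radius of convergence is 8/5.


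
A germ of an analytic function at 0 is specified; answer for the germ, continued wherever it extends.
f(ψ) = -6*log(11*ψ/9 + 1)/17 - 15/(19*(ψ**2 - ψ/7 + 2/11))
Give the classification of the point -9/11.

The term (-6/17)*log(1 - ψ/(-9/11)) has argument 1 - -9/11/(-9/11) = 0 at -9/11: a logarithmic (infinitely-sheeted) branch point; the remaining terms are analytic or single-valued there.

The point is a logarithmic branch point.


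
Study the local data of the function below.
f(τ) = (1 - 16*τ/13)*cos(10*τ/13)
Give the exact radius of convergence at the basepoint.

The radius of convergence is infinite.

The factor cos(10*τ/13) is entire and contributes no finite singular point.
The polynomial part has no poles.
No finite singular points: the Taylor series at 0 converges everywhere.


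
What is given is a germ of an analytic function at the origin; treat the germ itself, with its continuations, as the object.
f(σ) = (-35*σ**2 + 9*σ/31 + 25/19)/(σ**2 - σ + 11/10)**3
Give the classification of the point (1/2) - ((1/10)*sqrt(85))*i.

The denominator factor σ**2 - σ + 11/10 vanishes at (1/2) - ((1/10)*sqrt(85))*i and appears to the power 3; the numerator there equals (26459/1178) + ((538/155)*sqrt(85))*i, nonzero, and no other factor vanishes.
Hence a pole whose order is the multiplicity, 3.

The point is a pole of order 3.


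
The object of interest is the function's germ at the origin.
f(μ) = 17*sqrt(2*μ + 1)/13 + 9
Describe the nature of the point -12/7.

There is no denominator, hence no pole anywhere.
Branch term sqrt(1 - μ/(-1/2)): argument at -12/7 is -17/7, nonzero, so -12/7 is not its branch point (a point on a principal cut is still regular for the continued germ).
So the germ continues analytically to -12/7.

The point is a regular point.


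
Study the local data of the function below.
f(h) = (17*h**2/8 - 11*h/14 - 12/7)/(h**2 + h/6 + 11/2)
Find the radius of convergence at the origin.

Denominator factor (h**2 + h/6 + 11/2): discriminant -791/36, complex-conjugate roots (-1/12) + ((1/12)*sqrt(791))*i and (-1/12) - ((1/12)*sqrt(791))*i; poles of order 1, moduli (1/2)*sqrt(22) and (1/2)*sqrt(22).
The radius of convergence is the smallest modulus among the singular points: (1/2)*sqrt(22).

The radius of convergence is (1/2)*sqrt(22).


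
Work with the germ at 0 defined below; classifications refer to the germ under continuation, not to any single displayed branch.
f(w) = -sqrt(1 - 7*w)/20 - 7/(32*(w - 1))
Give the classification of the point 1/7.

The term (-1/20)*sqrt(1 - w/(1/7)) has argument 1 - 1/7/(1/7) = 0 at 1/7: a square-root (algebraic, two-sheeted) branch point; the remaining terms are analytic or single-valued there.

The point is an algebraic (square-root) branch point.


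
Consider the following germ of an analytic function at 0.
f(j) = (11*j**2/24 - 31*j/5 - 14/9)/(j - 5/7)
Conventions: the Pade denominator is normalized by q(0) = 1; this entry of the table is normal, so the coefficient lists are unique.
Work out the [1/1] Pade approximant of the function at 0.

Taylor coefficients needed (expand at 0): a_0 = 98/45, a_1 = 2639/225, a_2 = 142009/9000.
Write the denominator as Q(j) = 1 + q1*j. Requiring Q*f - P = O(j^3) with deg P <= 1 kills the coefficients of j^2..j^2 in Q*f:
  j^2: a_2 + q1*a_1 = 0, i.e. 142009/9000 + (2639/225)*q1 = 0.
Solving this linear system: q1 = -20287/15080.
The numerator is Q*f truncated at degree 1: P0 = a_0 = 98/45; P1 = a_1 + q1*a_0 = 995183/113100.

The Pade approximant has numerator coefficients [98/45, 995183/113100]; denominator coefficients [1, -20287/15080].


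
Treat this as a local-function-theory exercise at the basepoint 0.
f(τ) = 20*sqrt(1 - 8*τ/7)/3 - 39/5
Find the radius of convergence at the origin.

The radius of convergence is 7/8.

Branch term (20/3)*sqrt(1 - τ/(7/8)): its argument vanishes at τ = 7/8, a square-root branch point, modulus 7/8.
The radius of convergence is the smallest modulus among the singular points: 7/8.


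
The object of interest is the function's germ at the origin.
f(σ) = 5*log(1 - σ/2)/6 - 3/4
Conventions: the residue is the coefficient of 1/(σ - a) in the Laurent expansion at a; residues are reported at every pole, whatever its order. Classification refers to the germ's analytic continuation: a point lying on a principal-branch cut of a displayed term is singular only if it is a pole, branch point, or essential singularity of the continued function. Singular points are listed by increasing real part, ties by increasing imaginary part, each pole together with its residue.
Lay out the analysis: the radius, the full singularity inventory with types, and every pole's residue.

Branch term (5/6)*log(1 - σ/(2)): its argument vanishes at σ = 2, a logarithmic branch point, modulus 2.
The radius of convergence is the smallest modulus among the singular points: 2.

Radius of convergence at 0: 2.
At 2: a logarithmic branch point.


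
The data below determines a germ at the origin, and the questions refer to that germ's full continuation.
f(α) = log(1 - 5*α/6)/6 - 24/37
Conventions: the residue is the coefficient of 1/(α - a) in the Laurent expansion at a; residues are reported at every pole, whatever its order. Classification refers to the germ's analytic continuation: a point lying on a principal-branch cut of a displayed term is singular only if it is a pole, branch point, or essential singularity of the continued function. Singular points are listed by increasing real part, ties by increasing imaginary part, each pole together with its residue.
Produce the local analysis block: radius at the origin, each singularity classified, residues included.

Branch term (1/6)*log(1 - α/(6/5)): its argument vanishes at α = 6/5, a logarithmic branch point, modulus 6/5.
The radius of convergence is the smallest modulus among the singular points: 6/5.

Radius of convergence at 0: 6/5.
At 6/5: a logarithmic branch point.


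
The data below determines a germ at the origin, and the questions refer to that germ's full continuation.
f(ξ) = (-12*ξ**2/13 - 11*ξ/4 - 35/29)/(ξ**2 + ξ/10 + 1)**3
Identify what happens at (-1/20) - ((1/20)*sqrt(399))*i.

The point is a pole of order 3.

The denominator factor ξ**2 + ξ/10 + 1 vanishes at (-1/20) - ((1/20)*sqrt(399))*i and appears to the power 3; the numerator there equals (-22761/150800) + ((691/5200)*sqrt(399))*i, nonzero, and no other factor vanishes.
Hence a pole whose order is the multiplicity, 3.


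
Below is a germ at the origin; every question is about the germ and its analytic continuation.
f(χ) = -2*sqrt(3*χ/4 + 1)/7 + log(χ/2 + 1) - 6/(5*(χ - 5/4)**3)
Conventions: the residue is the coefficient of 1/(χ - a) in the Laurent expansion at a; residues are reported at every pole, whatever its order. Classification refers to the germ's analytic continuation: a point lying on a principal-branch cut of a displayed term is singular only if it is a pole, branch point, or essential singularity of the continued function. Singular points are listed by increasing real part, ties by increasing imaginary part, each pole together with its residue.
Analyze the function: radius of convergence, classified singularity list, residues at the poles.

Radius of convergence at 0: 5/4.
At -2: a logarithmic branch point.
At -4/3: an algebraic (square-root) branch point.
At 5/4: a pole of order 3; residue 0.

Denominator factor (χ - 5/4)^3: pole of order 3 at 5/4, modulus 5/4.
Branch term (-2/7)*sqrt(1 - χ/(-4/3)): its argument vanishes at χ = -4/3, a square-root branch point, modulus 4/3.
Branch term (1)*log(1 - χ/(-2)): its argument vanishes at χ = -2, a logarithmic branch point, modulus 2.
The radius of convergence is the smallest modulus among the singular points: 5/4.
The branch terms are analytic at 5/4 and contribute nothing to the residue; only the rational part matters.
At the order-3 pole 5/4 set g(χ) = (χ - (5/4))^3*(rational part) = -6/5.
Order-3 pole: residue = g''(a)/2; g''(5/4) = 0, so the residue is 0.
List the singular points by increasing real part (a conjugate pair: the negative imaginary part first).
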